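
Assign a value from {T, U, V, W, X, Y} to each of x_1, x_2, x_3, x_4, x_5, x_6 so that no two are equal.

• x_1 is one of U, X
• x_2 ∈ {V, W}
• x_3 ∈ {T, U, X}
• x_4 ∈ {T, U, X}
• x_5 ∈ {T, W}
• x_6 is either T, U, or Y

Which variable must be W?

x_5

Among the 6 variables, V fits only x_2 (and all 6 values in {T, U, V, W, X, Y} must be used), so x_2 = V.
Among the 5 still-open variables, W fits only x_5 (and all 5 values in {T, U, W, X, Y} must be used), so x_5 = W.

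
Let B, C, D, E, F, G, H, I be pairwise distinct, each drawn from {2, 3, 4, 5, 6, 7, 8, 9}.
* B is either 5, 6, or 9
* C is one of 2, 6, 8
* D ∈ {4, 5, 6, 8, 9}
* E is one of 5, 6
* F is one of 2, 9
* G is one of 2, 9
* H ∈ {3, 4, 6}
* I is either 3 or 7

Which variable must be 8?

C

The 8 variables together cover exactly {2, 3, 4, 5, 6, 7, 8, 9} — 8 values for 8 variables — and 7 appears only in I's list, so I = 7.
Among the 7 still-open variables, 3 fits only H (and all 7 values in {2, 3, 4, 5, 6, 8, 9} must be used), so H = 3.
The 6 still-open variables draw from only 6 values {2, 4, 5, 6, 8, 9}, so each is used; only D can be 4, hence D = 4.
Among the 5 still-open variables, 8 fits only C (and all 5 values in {2, 5, 6, 8, 9} must be used), so C = 8.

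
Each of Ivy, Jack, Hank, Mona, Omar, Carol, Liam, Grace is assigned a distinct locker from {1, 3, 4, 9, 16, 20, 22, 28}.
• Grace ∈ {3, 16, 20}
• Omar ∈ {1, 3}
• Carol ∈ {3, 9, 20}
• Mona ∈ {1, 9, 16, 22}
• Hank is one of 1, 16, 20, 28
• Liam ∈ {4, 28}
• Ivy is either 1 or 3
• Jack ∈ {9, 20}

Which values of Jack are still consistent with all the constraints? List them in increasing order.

9, 20

Among the 8 variables, 4 fits only Liam (and all 8 values in {1, 3, 4, 9, 16, 20, 22, 28} must be used), so Liam = 4.
Among the 7 still-open variables, 22 fits only Mona (and all 7 values in {1, 3, 9, 16, 20, 22, 28} must be used), so Mona = 22.
Among the 6 still-open variables, 28 fits only Hank (and all 6 values in {1, 3, 9, 16, 20, 28} must be used), so Hank = 28.
Among the 5 still-open variables, 16 fits only Grace (and all 5 values in {1, 3, 9, 16, 20} must be used), so Grace = 16.
Ivy and Omar between them cover only {1, 3} — a naked pair. Remove those values from Carol.
No further eliminations apply; Jack can still be any of 9, 20.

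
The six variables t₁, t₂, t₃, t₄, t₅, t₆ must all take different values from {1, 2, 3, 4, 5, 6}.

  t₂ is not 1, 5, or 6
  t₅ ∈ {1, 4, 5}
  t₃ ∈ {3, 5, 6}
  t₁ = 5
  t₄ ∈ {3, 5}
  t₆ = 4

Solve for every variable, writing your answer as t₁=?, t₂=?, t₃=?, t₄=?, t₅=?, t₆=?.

t₁=5, t₂=2, t₃=6, t₄=3, t₅=1, t₆=4

t₁'s domain is down to {5}, so t₁ = 5. Remove 5 from t₃, t₄, t₅.
That leaves t₄ = 3. Eliminate 3 elsewhere: t₂, t₃.
That leaves t₆ = 4. So t₂, t₅ can't be 4.
That leaves t₂ = 2.
t₃'s domain is down to {6}, so t₃ = 6.
t₅ has just one choice, so t₅ = 1.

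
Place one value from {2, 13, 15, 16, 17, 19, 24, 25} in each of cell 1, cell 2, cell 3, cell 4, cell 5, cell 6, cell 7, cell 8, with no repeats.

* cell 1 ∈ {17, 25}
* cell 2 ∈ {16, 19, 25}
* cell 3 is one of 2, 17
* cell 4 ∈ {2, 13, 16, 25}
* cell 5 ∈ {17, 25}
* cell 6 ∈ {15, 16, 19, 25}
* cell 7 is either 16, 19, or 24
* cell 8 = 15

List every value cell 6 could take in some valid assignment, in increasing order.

cell 8 must be 15 (only option left). Strike 15 from cell 6.
The 7 still-open variables draw from only 7 values {2, 13, 16, 17, 19, 24, 25}, so each is used; only cell 4 can be 13, hence cell 4 = 13.
The 6 still-open variables draw from only 6 values {2, 16, 17, 19, 24, 25}, so each is used; only cell 3 can be 2, hence cell 3 = 2.
The 5 still-open variables draw from only 5 values {16, 17, 19, 24, 25}, so each is used; only cell 7 can be 24, hence cell 7 = 24.
cell 1 and cell 5 share exactly the 2 values {17, 25}; by pigeonhole those values go to them, so strike 17, 25 from cell 2, cell 6.
No further eliminations apply; cell 6 can still be any of 16, 19.

16, 19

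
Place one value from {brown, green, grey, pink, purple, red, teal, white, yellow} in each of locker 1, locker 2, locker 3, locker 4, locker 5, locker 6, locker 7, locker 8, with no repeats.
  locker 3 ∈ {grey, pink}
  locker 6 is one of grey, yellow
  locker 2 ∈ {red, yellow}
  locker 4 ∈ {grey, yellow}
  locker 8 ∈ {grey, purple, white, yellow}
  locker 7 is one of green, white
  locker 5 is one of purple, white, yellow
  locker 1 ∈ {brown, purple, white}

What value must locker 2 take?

red

The 8 variables draw from only 8 values {brown, green, grey, pink, purple, red, white, yellow}, so each is used; only locker 1 can be brown, hence locker 1 = brown.
The 7 still-open variables together cover exactly {green, grey, pink, purple, red, white, yellow} — 7 values for 7 variables — and green appears only in locker 7's list, so locker 7 = green.
The 6 still-open variables draw from only 6 values {grey, pink, purple, red, white, yellow}, so each is used; only locker 3 can be pink, hence locker 3 = pink.
The 5 still-open variables draw from only 5 values {grey, purple, red, white, yellow}, so each is used; only locker 2 can be red, hence locker 2 = red.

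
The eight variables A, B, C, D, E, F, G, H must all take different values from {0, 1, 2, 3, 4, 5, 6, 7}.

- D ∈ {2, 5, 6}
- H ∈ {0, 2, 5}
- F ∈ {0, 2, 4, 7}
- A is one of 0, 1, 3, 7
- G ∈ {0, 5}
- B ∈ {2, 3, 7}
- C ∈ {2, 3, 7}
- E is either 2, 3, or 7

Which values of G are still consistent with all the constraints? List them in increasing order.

0, 5

Among the 8 variables, 1 fits only A (and all 8 values in {0, 1, 2, 3, 4, 5, 6, 7} must be used), so A = 1.
Among the 7 still-open variables, 4 fits only F (and all 7 values in {0, 2, 3, 4, 5, 6, 7} must be used), so F = 4.
Among the 6 still-open variables, 6 fits only D (and all 6 values in {0, 2, 3, 5, 6, 7} must be used), so D = 6.
B, C, E share exactly the 3 values {2, 3, 7}; by pigeonhole those values go to them, so strike 2, 3, 7 from H.
No further eliminations apply; G can still be any of 0, 5.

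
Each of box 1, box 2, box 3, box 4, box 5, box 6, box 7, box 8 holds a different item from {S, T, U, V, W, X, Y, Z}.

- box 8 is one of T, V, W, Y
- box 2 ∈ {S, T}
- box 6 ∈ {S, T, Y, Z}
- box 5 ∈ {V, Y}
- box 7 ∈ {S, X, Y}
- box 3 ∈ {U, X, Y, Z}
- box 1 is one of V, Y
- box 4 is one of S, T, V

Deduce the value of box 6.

Z

Among the 8 variables, U fits only box 3 (and all 8 values in {S, T, U, V, W, X, Y, Z} must be used), so box 3 = U.
Among the 7 still-open variables, W fits only box 8 (and all 7 values in {S, T, V, W, X, Y, Z} must be used), so box 8 = W.
The 6 still-open variables together cover exactly {S, T, V, X, Y, Z} — 6 values for 6 variables — and X appears only in box 7's list, so box 7 = X.
Among the 5 still-open variables, Z fits only box 6 (and all 5 values in {S, T, V, Y, Z} must be used), so box 6 = Z.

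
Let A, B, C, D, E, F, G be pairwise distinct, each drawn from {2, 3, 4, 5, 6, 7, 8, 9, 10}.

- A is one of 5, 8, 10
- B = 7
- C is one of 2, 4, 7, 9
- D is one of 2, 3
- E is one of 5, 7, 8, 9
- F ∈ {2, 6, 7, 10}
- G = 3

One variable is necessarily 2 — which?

D

B has just one choice, so B = 7. Remove 7 from C, E, F.
G must be 3 (only option left). Remove 3 from D.
So 2 goes to D.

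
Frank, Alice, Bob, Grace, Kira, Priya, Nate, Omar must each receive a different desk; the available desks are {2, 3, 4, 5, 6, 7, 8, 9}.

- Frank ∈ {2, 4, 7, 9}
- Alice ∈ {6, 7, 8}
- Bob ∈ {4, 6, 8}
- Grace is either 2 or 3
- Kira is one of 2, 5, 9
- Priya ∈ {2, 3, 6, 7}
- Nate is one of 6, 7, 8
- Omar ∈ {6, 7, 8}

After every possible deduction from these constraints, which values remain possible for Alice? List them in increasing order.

Among the 8 variables, 5 fits only Kira (and all 8 values in {2, 3, 4, 5, 6, 7, 8, 9} must be used), so Kira = 5.
The 7 still-open variables draw from only 7 values {2, 3, 4, 6, 7, 8, 9}, so each is used; only Frank can be 9, hence Frank = 9.
The 6 still-open variables draw from only 6 values {2, 3, 4, 6, 7, 8}, so each is used; only Bob can be 4, hence Bob = 4.
Alice, Nate, Omar share exactly the 3 values {6, 7, 8}; by pigeonhole those values go to them, so strike 6, 7, 8 from Priya.
No further eliminations apply; Alice can still be any of 6, 7, 8.

6, 7, 8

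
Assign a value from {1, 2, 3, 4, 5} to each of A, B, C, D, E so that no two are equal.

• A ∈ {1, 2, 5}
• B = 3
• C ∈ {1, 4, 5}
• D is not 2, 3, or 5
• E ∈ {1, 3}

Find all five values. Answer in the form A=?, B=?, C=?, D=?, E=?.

A=2, B=3, C=5, D=4, E=1

B must be 3 (only option left). Strike 3 from E.
E's domain is down to {1}, so E = 1. Remove 1 from A, C, D.
That leaves D = 4. Eliminate 4 elsewhere: C.
C has just one choice, so C = 5. Remove 5 from A.
A must be 2 (only option left).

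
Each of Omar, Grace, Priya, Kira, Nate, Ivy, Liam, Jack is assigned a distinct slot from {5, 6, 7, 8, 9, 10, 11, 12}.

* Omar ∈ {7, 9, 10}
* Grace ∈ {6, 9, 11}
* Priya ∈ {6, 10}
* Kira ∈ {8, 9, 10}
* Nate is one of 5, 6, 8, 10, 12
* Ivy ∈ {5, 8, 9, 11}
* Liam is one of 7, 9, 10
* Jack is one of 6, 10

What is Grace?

The 8 variables draw from only 8 values {5, 6, 7, 8, 9, 10, 11, 12}, so each is used; only Nate can be 12, hence Nate = 12.
Among the 7 still-open variables, 5 fits only Ivy (and all 7 values in {5, 6, 7, 8, 9, 10, 11} must be used), so Ivy = 5.
Among the 6 still-open variables, 8 fits only Kira (and all 6 values in {6, 7, 8, 9, 10, 11} must be used), so Kira = 8.
The 5 still-open variables draw from only 5 values {6, 7, 9, 10, 11}, so each is used; only Grace can be 11, hence Grace = 11.

11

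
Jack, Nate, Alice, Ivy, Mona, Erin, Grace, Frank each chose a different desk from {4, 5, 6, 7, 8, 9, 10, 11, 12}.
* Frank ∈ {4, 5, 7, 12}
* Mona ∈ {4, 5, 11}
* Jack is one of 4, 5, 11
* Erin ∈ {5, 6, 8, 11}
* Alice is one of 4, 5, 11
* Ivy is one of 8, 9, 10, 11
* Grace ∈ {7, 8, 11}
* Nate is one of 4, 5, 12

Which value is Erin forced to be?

Jack, Alice, Mona share exactly the 3 values {4, 5, 11}; by pigeonhole those values go to them, so strike 4, 5, 11 from Nate, Ivy, Erin, Grace, Frank.
Nate's domain is down to {12}, so Nate = 12. Strike 12 from Frank.
Frank has just one choice, so Frank = 7. Eliminate 7 elsewhere: Grace.
Grace must be 8 (only option left). Strike 8 from Ivy, Erin.
So Erin = 6.

6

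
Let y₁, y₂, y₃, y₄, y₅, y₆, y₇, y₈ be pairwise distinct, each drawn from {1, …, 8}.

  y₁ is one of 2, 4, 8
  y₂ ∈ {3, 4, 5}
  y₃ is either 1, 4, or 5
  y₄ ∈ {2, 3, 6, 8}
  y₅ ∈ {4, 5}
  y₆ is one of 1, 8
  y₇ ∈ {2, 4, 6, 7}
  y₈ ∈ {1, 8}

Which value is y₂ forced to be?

The 8 variables together cover exactly {1, 2, 3, 4, 5, 6, 7, 8} — 8 values for 8 variables — and 7 appears only in y₇'s list, so y₇ = 7.
The 7 still-open variables together cover exactly {1, 2, 3, 4, 5, 6, 8} — 7 values for 7 variables — and 6 appears only in y₄'s list, so y₄ = 6.
The 6 still-open variables draw from only 6 values {1, 2, 3, 4, 5, 8}, so each is used; only y₁ can be 2, hence y₁ = 2.
The 5 still-open variables together cover exactly {1, 3, 4, 5, 8} — 5 values for 5 variables — and 3 appears only in y₂'s list, so y₂ = 3.

3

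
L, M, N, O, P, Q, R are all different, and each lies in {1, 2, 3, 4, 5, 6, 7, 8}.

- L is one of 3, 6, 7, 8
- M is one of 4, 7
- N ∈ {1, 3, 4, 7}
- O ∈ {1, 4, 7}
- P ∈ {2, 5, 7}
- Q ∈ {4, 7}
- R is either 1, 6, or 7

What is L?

8

M and Q between them cover only {4, 7} — a naked pair. Remove those values from L, N, O, P, R.
O must be 1 (only option left). Eliminate 1 elsewhere: N, R.
R must be 6 (only option left). Eliminate 6 elsewhere: L.
N must be 3 (only option left). Eliminate 3 elsewhere: L.
So L = 8.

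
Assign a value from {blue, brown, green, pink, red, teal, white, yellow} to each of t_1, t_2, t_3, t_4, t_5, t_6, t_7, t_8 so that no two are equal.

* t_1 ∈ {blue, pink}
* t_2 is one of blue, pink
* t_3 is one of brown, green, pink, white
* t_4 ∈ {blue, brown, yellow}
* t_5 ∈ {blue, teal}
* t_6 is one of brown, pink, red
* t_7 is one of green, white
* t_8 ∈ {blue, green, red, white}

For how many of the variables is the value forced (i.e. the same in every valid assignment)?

The 8 variables together cover exactly {blue, brown, green, pink, red, teal, white, yellow} — 8 values for 8 variables — and teal appears only in t_5's list, so t_5 = teal.
Among the 7 still-open variables, yellow fits only t_4 (and all 7 values in {blue, brown, green, pink, red, white, yellow} must be used), so t_4 = yellow.
t_1 and t_2 share exactly the 2 values {blue, pink}; by pigeonhole those values go to them, so strike blue, pink from t_3, t_6, t_8.
Determined: t_4=yellow, t_5=teal. The other variables each still have more than one consistent value. That makes 2.

2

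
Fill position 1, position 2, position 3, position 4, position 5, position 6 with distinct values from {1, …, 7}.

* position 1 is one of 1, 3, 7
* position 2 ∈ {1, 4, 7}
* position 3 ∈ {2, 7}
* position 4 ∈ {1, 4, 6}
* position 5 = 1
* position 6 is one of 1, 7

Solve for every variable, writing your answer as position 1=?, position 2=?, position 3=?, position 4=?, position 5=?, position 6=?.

position 1=3, position 2=4, position 3=2, position 4=6, position 5=1, position 6=7

position 5's domain is down to {1}, so position 5 = 1. Strike 1 from position 1, position 2, position 4, position 6.
position 6 must be 7 (only option left). Strike 7 from position 1, position 2, position 3.
That leaves position 1 = 3.
That leaves position 2 = 4. Remove 4 from position 4.
That leaves position 3 = 2.
position 4 must be 6 (only option left).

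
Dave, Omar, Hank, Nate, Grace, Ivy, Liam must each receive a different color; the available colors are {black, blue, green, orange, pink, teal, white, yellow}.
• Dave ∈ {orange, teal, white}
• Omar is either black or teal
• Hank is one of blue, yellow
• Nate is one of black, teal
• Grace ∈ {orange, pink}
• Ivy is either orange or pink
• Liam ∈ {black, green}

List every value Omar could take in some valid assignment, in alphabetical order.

black, teal

The 2 variables Omar and Nate are confined to {black, teal}, which locks those values in; drop them from Dave, Liam.
Liam must be green (only option left).
Grace and Ivy share exactly the 2 values {orange, pink}; by pigeonhole those values go to them, so strike orange, pink from Dave.
Dave's domain is down to {white}, so Dave = white.
No further eliminations apply; Omar can still be any of black, teal.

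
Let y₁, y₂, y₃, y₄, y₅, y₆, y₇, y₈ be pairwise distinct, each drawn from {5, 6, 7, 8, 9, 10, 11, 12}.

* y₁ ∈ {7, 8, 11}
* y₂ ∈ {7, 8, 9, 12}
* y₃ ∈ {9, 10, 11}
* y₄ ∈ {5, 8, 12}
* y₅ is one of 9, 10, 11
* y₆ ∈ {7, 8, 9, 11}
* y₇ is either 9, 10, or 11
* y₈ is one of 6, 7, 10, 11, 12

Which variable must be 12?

y₂

The 8 variables draw from only 8 values {5, 6, 7, 8, 9, 10, 11, 12}, so each is used; only y₄ can be 5, hence y₄ = 5.
The 7 still-open variables draw from only 7 values {6, 7, 8, 9, 10, 11, 12}, so each is used; only y₈ can be 6, hence y₈ = 6.
Among the 6 still-open variables, 12 fits only y₂ (and all 6 values in {7, 8, 9, 10, 11, 12} must be used), so y₂ = 12.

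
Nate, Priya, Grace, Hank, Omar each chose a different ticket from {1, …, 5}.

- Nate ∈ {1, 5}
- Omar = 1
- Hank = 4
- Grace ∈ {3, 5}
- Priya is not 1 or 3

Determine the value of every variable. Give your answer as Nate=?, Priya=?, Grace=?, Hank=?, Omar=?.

Nate=5, Priya=2, Grace=3, Hank=4, Omar=1

Hank must be 4 (only option left). So Priya can't be 4.
Omar's domain is down to {1}, so Omar = 1. Remove 1 from Nate.
Nate's domain is down to {5}, so Nate = 5. Strike 5 from Priya, Grace.
Priya must be 2 (only option left).
Grace must be 3 (only option left).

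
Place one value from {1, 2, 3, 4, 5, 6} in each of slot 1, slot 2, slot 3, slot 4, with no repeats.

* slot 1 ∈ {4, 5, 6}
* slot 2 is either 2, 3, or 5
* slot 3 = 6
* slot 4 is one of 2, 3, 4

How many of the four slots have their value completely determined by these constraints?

1

slot 3 must be 6 (only option left). Remove 6 from slot 1.
Determined: slot 3=6. The other slots each still have more than one consistent value. That makes 1.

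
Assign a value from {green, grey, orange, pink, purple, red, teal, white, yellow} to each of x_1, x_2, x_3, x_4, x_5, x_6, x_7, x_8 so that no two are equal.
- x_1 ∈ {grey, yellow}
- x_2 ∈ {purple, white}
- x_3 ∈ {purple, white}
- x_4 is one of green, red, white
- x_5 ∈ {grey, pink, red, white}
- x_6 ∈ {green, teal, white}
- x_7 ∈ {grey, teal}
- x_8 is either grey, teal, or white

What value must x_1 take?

yellow

Among the 8 variables, pink fits only x_5 (and all 8 values in {green, grey, pink, purple, red, teal, white, yellow} must be used), so x_5 = pink.
The 7 still-open variables together cover exactly {green, grey, purple, red, teal, white, yellow} — 7 values for 7 variables — and red appears only in x_4's list, so x_4 = red.
The 6 still-open variables together cover exactly {green, grey, purple, teal, white, yellow} — 6 values for 6 variables — and green appears only in x_6's list, so x_6 = green.
The 5 still-open variables together cover exactly {grey, purple, teal, white, yellow} — 5 values for 5 variables — and yellow appears only in x_1's list, so x_1 = yellow.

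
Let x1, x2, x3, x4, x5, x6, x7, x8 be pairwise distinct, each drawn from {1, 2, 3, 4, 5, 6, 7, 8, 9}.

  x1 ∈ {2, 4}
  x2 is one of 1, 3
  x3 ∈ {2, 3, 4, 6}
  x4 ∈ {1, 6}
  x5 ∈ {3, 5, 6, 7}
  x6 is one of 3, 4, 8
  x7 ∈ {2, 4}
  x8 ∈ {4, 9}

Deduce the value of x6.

The 2 variables x1 and x7 are confined to {2, 4}, which locks those values in; drop them from x3, x6, x8.
That leaves x8 = 9.
x2, x3, x4 between them cover only {1, 3, 6} — a naked triple. Remove those values from x5, x6.
So x6 = 8.

8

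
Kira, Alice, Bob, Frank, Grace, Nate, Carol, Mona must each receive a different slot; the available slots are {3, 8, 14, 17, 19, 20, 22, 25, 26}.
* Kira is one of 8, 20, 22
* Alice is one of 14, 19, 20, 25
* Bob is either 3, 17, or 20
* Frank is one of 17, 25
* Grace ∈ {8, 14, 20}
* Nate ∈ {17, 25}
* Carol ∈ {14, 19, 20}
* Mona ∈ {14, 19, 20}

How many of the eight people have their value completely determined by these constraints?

3

Among the 8 variables, 3 fits only Bob (and all 8 values in {3, 8, 14, 17, 19, 20, 22, 25} must be used), so Bob = 3.
The 7 still-open variables together cover exactly {8, 14, 17, 19, 20, 22, 25} — 7 values for 7 variables — and 22 appears only in Kira's list, so Kira = 22.
The 6 still-open variables together cover exactly {8, 14, 17, 19, 20, 25} — 6 values for 6 variables — and 8 appears only in Grace's list, so Grace = 8.
The 2 variables Frank and Nate are confined to {17, 25}, which locks those values in; drop them from Alice.
Determined: Kira=22, Bob=3, Grace=8. The other people each still have more than one consistent value. That makes 3.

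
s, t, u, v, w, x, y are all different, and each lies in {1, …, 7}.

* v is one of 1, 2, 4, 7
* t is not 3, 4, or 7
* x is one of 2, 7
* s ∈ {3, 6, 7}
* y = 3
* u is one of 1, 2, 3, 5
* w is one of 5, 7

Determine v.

y's domain is down to {3}, so y = 3. So s, u can't be 3.
Among the 6 still-open variables, 4 fits only v (and all 6 values in {1, 2, 4, 5, 6, 7} must be used), so v = 4.

4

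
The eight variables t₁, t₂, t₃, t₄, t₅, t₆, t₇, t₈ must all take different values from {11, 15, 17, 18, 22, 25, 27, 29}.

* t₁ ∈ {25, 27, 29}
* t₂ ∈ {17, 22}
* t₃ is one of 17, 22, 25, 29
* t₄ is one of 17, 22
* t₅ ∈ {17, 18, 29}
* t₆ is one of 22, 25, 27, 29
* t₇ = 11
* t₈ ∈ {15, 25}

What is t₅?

t₇'s domain is down to {11}, so t₇ = 11.
The 7 still-open variables draw from only 7 values {15, 17, 18, 22, 25, 27, 29}, so each is used; only t₈ can be 15, hence t₈ = 15.
Among the 6 still-open variables, 18 fits only t₅ (and all 6 values in {17, 18, 22, 25, 27, 29} must be used), so t₅ = 18.

18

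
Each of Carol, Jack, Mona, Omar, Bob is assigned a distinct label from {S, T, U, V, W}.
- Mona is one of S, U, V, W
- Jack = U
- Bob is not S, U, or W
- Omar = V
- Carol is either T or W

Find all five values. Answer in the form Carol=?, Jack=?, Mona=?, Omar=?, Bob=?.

Jack must be U (only option left). So Mona can't be U.
Omar has just one choice, so Omar = V. Remove V from Mona, Bob.
Bob must be T (only option left). Strike T from Carol.
Carol's domain is down to {W}, so Carol = W. Strike W from Mona.
Mona must be S (only option left).

Carol=W, Jack=U, Mona=S, Omar=V, Bob=T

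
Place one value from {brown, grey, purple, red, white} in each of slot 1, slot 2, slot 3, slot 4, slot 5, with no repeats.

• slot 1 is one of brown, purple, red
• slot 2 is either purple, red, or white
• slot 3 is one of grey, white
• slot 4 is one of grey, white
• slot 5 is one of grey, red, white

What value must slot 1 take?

The 5 variables draw from only 5 values {brown, grey, purple, red, white}, so each is used; only slot 1 can be brown, hence slot 1 = brown.

brown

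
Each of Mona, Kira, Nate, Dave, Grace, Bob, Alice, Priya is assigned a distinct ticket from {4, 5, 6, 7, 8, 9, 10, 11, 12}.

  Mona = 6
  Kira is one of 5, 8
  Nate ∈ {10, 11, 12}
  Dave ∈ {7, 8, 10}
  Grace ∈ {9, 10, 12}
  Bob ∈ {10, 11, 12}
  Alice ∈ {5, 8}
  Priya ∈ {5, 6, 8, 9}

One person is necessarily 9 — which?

Priya

Mona has just one choice, so Mona = 6. Remove 6 from Priya.
The 7 still-open variables draw from only 7 values {5, 7, 8, 9, 10, 11, 12}, so each is used; only Dave can be 7, hence Dave = 7.
Kira and Alice share exactly the 2 values {5, 8}; by pigeonhole those values go to them, so strike 5, 8 from Priya.
So 9 goes to Priya.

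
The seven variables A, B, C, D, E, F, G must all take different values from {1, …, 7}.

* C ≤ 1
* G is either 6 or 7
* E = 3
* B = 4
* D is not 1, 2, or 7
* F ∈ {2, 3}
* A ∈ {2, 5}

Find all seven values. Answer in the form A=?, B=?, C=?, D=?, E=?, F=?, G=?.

B must be 4 (only option left). So D can't be 4.
C has just one choice, so C = 1.
E's domain is down to {3}, so E = 3. So D, F can't be 3.
F has just one choice, so F = 2. Remove 2 from A.
That leaves A = 5. Eliminate 5 elsewhere: D.
D must be 6 (only option left). Strike 6 from G.
G must be 7 (only option left).

A=5, B=4, C=1, D=6, E=3, F=2, G=7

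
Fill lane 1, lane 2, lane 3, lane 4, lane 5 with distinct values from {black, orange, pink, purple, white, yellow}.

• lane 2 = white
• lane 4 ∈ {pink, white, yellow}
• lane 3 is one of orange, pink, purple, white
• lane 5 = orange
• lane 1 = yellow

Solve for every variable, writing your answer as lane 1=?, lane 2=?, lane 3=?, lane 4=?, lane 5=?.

lane 1 must be yellow (only option left). Strike yellow from lane 4.
lane 2 must be white (only option left). Strike white from lane 3, lane 4.
lane 4's domain is down to {pink}, so lane 4 = pink. Strike pink from lane 3.
lane 5 must be orange (only option left). Eliminate orange elsewhere: lane 3.
lane 3's domain is down to {purple}, so lane 3 = purple.

lane 1=yellow, lane 2=white, lane 3=purple, lane 4=pink, lane 5=orange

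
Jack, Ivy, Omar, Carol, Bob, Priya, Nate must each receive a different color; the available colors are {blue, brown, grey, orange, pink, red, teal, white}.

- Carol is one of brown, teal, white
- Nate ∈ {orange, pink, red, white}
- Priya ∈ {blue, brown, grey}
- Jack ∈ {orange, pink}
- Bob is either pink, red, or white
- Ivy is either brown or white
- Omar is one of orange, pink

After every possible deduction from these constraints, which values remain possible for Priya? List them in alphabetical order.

blue, grey

Jack and Omar share exactly the 2 values {orange, pink}; by pigeonhole those values go to them, so strike orange, pink from Bob, Nate.
Bob and Nate between them cover only {red, white} — a naked pair. Remove those values from Ivy, Carol.
That leaves Ivy = brown. Strike brown from Carol, Priya.
That leaves Carol = teal.
No further eliminations apply; Priya can still be any of blue, grey.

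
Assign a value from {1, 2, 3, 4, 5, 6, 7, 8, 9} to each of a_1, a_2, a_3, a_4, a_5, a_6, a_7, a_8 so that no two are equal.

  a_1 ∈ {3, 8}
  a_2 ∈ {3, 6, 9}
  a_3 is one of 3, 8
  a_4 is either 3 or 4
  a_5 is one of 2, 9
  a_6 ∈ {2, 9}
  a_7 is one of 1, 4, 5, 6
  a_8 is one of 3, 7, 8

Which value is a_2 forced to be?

6

a_1 and a_3 between them cover only {3, 8} — a naked pair. Remove those values from a_2, a_4, a_8.
That leaves a_4 = 4. So a_7 can't be 4.
That leaves a_8 = 7.
The 2 variables a_5 and a_6 are confined to {2, 9}, which locks those values in; drop them from a_2.
So a_2 = 6.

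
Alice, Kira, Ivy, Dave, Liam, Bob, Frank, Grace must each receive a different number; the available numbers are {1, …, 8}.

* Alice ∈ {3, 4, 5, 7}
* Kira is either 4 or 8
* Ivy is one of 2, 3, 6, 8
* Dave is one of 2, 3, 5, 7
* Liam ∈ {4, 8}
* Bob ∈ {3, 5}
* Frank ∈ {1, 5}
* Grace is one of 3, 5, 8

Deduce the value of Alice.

The 8 variables together cover exactly {1, 2, 3, 4, 5, 6, 7, 8} — 8 values for 8 variables — and 1 appears only in Frank's list, so Frank = 1.
The 7 still-open variables together cover exactly {2, 3, 4, 5, 6, 7, 8} — 7 values for 7 variables — and 6 appears only in Ivy's list, so Ivy = 6.
The 6 still-open variables draw from only 6 values {2, 3, 4, 5, 7, 8}, so each is used; only Dave can be 2, hence Dave = 2.
The 5 still-open variables together cover exactly {3, 4, 5, 7, 8} — 5 values for 5 variables — and 7 appears only in Alice's list, so Alice = 7.

7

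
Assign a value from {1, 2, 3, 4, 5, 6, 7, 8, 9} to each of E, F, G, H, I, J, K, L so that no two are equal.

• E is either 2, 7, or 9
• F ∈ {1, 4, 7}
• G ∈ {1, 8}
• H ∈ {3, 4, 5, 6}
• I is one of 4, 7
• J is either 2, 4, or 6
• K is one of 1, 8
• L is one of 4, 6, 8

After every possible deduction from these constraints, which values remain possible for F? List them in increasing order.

The 2 variables G and K are confined to {1, 8}, which locks those values in; drop them from F, L.
F and I between them cover only {4, 7} — a naked pair. Remove those values from E, H, J, L.
L has just one choice, so L = 6. Remove 6 from H, J.
That leaves J = 2. So E can't be 2.
E has just one choice, so E = 9.
No further eliminations apply; F can still be any of 4, 7.

4, 7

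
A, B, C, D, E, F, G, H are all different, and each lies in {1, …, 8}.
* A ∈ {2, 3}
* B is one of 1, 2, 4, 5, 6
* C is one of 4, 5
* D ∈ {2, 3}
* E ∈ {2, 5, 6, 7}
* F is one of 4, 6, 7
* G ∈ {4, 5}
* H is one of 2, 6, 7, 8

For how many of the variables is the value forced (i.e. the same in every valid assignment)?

Among the 8 variables, 1 fits only B (and all 8 values in {1, 2, 3, 4, 5, 6, 7, 8} must be used), so B = 1.
The 7 still-open variables draw from only 7 values {2, 3, 4, 5, 6, 7, 8}, so each is used; only H can be 8, hence H = 8.
A and D share exactly the 2 values {2, 3}; by pigeonhole those values go to them, so strike 2, 3 from E.
C and G between them cover only {4, 5} — a naked pair. Remove those values from E, F.
Determined: B=1, H=8. The other variables each still have more than one consistent value. That makes 2.

2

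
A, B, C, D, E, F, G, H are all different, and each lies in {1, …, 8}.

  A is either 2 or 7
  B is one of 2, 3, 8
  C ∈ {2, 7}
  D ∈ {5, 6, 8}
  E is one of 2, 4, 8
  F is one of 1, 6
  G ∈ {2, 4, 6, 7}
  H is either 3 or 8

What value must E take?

4

Among the 8 variables, 1 fits only F (and all 8 values in {1, 2, 3, 4, 5, 6, 7, 8} must be used), so F = 1.
The 7 still-open variables together cover exactly {2, 3, 4, 5, 6, 7, 8} — 7 values for 7 variables — and 5 appears only in D's list, so D = 5.
The 6 still-open variables together cover exactly {2, 3, 4, 6, 7, 8} — 6 values for 6 variables — and 6 appears only in G's list, so G = 6.
The 5 still-open variables together cover exactly {2, 3, 4, 7, 8} — 5 values for 5 variables — and 4 appears only in E's list, so E = 4.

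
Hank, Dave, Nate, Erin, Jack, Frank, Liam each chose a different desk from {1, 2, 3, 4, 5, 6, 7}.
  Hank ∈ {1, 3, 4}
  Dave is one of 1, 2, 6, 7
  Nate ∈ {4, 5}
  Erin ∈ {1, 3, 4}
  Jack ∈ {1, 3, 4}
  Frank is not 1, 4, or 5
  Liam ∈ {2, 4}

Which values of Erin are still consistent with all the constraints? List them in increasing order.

The 7 variables draw from only 7 values {1, 2, 3, 4, 5, 6, 7}, so each is used; only Nate can be 5, hence Nate = 5.
Hank, Erin, Jack between them cover only {1, 3, 4} — a naked triple. Remove those values from Dave, Frank, Liam.
Liam must be 2 (only option left). Eliminate 2 elsewhere: Dave, Frank.
No further eliminations apply; Erin can still be any of 1, 3, 4.

1, 3, 4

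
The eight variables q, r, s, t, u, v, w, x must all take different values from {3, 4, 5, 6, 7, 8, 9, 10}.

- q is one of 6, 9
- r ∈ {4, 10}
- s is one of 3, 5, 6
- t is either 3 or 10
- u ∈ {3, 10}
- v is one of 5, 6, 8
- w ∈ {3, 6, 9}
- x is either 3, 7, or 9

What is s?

5

The 8 variables draw from only 8 values {3, 4, 5, 6, 7, 8, 9, 10}, so each is used; only r can be 4, hence r = 4.
The 7 still-open variables draw from only 7 values {3, 5, 6, 7, 8, 9, 10}, so each is used; only x can be 7, hence x = 7.
Among the 6 still-open variables, 8 fits only v (and all 6 values in {3, 5, 6, 8, 9, 10} must be used), so v = 8.
The 5 still-open variables together cover exactly {3, 5, 6, 9, 10} — 5 values for 5 variables — and 5 appears only in s's list, so s = 5.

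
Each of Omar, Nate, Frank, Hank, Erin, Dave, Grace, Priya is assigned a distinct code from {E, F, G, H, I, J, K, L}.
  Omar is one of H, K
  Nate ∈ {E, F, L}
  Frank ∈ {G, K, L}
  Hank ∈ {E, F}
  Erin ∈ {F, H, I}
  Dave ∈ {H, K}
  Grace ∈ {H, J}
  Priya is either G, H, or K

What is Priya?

G

Among the 8 variables, I fits only Erin (and all 8 values in {E, F, G, H, I, J, K, L} must be used), so Erin = I.
Among the 7 still-open variables, J fits only Grace (and all 7 values in {E, F, G, H, J, K, L} must be used), so Grace = J.
Omar and Dave between them cover only {H, K} — a naked pair. Remove those values from Frank, Priya.
So Priya = G.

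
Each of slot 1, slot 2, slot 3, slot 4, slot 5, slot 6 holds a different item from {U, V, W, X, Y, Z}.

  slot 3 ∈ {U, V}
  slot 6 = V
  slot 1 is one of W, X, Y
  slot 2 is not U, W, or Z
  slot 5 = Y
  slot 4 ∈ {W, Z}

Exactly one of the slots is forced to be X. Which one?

slot 5's domain is down to {Y}, so slot 5 = Y. Strike Y from slot 1, slot 2.
slot 6 must be V (only option left). Remove V from slot 2, slot 3.
So X goes to slot 2.

slot 2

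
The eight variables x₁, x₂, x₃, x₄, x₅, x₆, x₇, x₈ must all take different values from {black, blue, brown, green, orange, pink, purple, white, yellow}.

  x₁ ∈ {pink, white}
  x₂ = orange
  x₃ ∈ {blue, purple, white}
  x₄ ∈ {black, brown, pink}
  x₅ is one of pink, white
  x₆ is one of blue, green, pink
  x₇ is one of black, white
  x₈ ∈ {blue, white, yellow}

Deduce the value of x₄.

brown

x₂ must be orange (only option left).
The 2 variables x₁ and x₅ are confined to {pink, white}, which locks those values in; drop them from x₃, x₄, x₆, x₇, x₈.
x₇ has just one choice, so x₇ = black. Strike black from x₄.
So x₄ = brown.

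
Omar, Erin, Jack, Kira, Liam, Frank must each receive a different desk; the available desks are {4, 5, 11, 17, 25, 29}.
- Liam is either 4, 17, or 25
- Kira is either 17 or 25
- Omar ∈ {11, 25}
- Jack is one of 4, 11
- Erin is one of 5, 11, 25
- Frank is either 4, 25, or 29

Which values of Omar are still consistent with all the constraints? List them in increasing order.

11, 25

The 6 variables together cover exactly {4, 5, 11, 17, 25, 29} — 6 values for 6 variables — and 5 appears only in Erin's list, so Erin = 5.
The 5 still-open variables draw from only 5 values {4, 11, 17, 25, 29}, so each is used; only Frank can be 29, hence Frank = 29.
No further eliminations apply; Omar can still be any of 11, 25.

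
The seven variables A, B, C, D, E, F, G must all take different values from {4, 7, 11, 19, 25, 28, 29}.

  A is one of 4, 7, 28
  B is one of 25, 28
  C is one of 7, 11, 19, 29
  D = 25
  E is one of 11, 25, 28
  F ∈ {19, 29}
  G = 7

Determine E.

D has just one choice, so D = 25. Strike 25 from B, E.
That leaves G = 7. Remove 7 from A, C.
B must be 28 (only option left). So A, E can't be 28.
So E = 11.

11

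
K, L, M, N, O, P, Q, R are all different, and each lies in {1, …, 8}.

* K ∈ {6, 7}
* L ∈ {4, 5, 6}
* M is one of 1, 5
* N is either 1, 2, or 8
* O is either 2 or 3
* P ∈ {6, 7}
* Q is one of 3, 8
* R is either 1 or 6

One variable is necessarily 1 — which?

Among the 8 variables, 4 fits only L (and all 8 values in {1, 2, 3, 4, 5, 6, 7, 8} must be used), so L = 4.
The 7 still-open variables draw from only 7 values {1, 2, 3, 5, 6, 7, 8}, so each is used; only M can be 5, hence M = 5.
K and P between them cover only {6, 7} — a naked pair. Remove those values from R.
So 1 goes to R.

R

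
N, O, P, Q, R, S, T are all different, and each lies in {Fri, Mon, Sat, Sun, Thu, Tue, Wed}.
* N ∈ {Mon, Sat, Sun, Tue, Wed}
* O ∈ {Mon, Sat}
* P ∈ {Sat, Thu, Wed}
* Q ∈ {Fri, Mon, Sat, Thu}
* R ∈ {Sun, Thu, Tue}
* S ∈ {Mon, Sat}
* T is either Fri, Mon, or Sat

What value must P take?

O and S share exactly the 2 values {Mon, Sat}; by pigeonhole those values go to them, so strike Mon, Sat from N, P, Q, T.
T must be Fri (only option left). Remove Fri from Q.
Q's domain is down to {Thu}, so Q = Thu. Remove Thu from P, R.
So P = Wed.

Wed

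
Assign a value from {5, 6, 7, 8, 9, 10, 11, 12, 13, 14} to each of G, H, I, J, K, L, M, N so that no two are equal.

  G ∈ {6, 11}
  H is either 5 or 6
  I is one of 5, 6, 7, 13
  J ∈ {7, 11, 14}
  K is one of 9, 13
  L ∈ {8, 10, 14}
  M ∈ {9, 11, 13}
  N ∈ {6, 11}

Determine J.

14

The 2 variables G and N are confined to {6, 11}, which locks those values in; drop them from H, I, J, M.
H must be 5 (only option left). Strike 5 from I.
K and M share exactly the 2 values {9, 13}; by pigeonhole those values go to them, so strike 9, 13 from I.
I must be 7 (only option left). Strike 7 from J.
So J = 14.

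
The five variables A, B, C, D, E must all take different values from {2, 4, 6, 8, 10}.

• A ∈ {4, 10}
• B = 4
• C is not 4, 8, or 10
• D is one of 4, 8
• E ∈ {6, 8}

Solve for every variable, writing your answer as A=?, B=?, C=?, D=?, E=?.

B has just one choice, so B = 4. Eliminate 4 elsewhere: A, D.
D's domain is down to {8}, so D = 8. Strike 8 from E.
E has just one choice, so E = 6. So C can't be 6.
A has just one choice, so A = 10.
C must be 2 (only option left).

A=10, B=4, C=2, D=8, E=6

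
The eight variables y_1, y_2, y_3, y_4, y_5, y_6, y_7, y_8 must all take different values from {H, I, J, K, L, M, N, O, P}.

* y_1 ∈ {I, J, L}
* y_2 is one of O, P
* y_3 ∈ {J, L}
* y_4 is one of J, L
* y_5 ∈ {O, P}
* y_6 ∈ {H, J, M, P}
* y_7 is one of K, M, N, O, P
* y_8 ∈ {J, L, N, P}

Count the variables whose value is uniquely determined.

2

y_2 and y_5 between them cover only {O, P} — a naked pair. Remove those values from y_6, y_7, y_8.
y_3 and y_4 between them cover only {J, L} — a naked pair. Remove those values from y_1, y_6, y_8.
That leaves y_1 = I.
y_8 has just one choice, so y_8 = N. So y_7 can't be N.
Determined: y_1=I, y_8=N. The other variables each still have more than one consistent value. That makes 2.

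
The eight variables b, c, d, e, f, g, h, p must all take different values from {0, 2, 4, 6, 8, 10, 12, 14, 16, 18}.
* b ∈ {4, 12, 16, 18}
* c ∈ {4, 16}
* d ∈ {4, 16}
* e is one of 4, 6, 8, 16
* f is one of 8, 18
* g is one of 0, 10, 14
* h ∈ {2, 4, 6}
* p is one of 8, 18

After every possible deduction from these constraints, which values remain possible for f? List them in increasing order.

8, 18

c and d share exactly the 2 values {4, 16}; by pigeonhole those values go to them, so strike 4, 16 from b, e, h.
f and p between them cover only {8, 18} — a naked pair. Remove those values from b, e.
b's domain is down to {12}, so b = 12.
e must be 6 (only option left). Eliminate 6 elsewhere: h.
h's domain is down to {2}, so h = 2.
No further eliminations apply; f can still be any of 8, 18.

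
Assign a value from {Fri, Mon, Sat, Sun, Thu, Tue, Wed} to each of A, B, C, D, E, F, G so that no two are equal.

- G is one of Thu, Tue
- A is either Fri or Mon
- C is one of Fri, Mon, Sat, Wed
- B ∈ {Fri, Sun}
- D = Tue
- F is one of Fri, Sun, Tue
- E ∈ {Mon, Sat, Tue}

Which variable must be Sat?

E

D must be Tue (only option left). Remove Tue from E, F, G.
G's domain is down to {Thu}, so G = Thu.
The 5 still-open variables draw from only 5 values {Fri, Mon, Sat, Sun, Wed}, so each is used; only C can be Wed, hence C = Wed.
Among the 4 still-open variables, Sat fits only E (and all 4 values in {Fri, Mon, Sat, Sun} must be used), so E = Sat.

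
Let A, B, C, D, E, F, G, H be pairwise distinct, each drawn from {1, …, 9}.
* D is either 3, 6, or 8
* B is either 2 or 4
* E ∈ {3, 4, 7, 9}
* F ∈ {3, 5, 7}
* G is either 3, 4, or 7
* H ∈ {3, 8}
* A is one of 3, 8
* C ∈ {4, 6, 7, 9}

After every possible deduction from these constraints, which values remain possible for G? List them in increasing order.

The 8 variables draw from only 8 values {2, 3, 4, 5, 6, 7, 8, 9}, so each is used; only B can be 2, hence B = 2.
Among the 7 still-open variables, 5 fits only F (and all 7 values in {3, 4, 5, 6, 7, 8, 9} must be used), so F = 5.
A and H between them cover only {3, 8} — a naked pair. Remove those values from D, E, G.
D's domain is down to {6}, so D = 6. So C can't be 6.
No further eliminations apply; G can still be any of 4, 7.

4, 7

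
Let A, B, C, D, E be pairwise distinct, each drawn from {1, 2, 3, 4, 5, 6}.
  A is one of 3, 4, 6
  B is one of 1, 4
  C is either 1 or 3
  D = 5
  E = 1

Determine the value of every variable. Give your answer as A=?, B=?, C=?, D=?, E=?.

D has just one choice, so D = 5.
E must be 1 (only option left). Strike 1 from B, C.
B has just one choice, so B = 4. Eliminate 4 elsewhere: A.
That leaves C = 3. Eliminate 3 elsewhere: A.
A has just one choice, so A = 6.

A=6, B=4, C=3, D=5, E=1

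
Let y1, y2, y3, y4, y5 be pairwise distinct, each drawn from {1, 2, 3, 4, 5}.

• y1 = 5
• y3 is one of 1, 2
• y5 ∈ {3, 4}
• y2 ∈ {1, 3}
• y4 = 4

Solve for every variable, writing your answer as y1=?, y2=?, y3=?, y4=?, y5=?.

y1's domain is down to {5}, so y1 = 5.
y4's domain is down to {4}, so y4 = 4. Remove 4 from y5.
y5 has just one choice, so y5 = 3. So y2 can't be 3.
y2 has just one choice, so y2 = 1. Remove 1 from y3.
y3's domain is down to {2}, so y3 = 2.

y1=5, y2=1, y3=2, y4=4, y5=3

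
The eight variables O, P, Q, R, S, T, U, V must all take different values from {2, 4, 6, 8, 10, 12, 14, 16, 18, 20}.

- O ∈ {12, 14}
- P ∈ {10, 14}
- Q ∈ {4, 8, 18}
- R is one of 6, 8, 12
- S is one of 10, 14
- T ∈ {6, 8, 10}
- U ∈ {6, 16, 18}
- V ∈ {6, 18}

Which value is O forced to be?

The 8 variables draw from only 8 values {4, 6, 8, 10, 12, 14, 16, 18}, so each is used; only Q can be 4, hence Q = 4.
The 7 still-open variables together cover exactly {6, 8, 10, 12, 14, 16, 18} — 7 values for 7 variables — and 16 appears only in U's list, so U = 16.
The 6 still-open variables together cover exactly {6, 8, 10, 12, 14, 18} — 6 values for 6 variables — and 18 appears only in V's list, so V = 18.
The 2 variables P and S are confined to {10, 14}, which locks those values in; drop them from O, T.
So O = 12.

12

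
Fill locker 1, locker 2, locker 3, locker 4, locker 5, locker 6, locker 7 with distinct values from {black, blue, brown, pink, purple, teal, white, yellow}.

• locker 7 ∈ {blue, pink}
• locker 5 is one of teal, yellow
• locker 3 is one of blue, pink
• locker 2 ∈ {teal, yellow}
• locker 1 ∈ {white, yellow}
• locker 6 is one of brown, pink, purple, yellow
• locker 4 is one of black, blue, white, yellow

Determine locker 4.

locker 2 and locker 5 share exactly the 2 values {teal, yellow}; by pigeonhole those values go to them, so strike teal, yellow from locker 1, locker 4, locker 6.
locker 1 has just one choice, so locker 1 = white. Remove white from locker 4.
The 2 variables locker 3 and locker 7 are confined to {blue, pink}, which locks those values in; drop them from locker 4, locker 6.
So locker 4 = black.

black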